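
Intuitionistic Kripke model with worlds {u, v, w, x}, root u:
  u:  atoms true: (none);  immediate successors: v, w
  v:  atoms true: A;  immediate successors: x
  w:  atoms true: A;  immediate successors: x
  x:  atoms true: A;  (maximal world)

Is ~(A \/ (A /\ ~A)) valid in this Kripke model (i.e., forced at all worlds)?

No

Not every world: u ||-/- ~(A \/ (A /\ ~A)).
u ||-/- ~(A \/ (A /\ ~A)) since v is accessible from u and v ||- A \/ (A /\ ~A).
v ||- A \/ (A /\ ~A) via the disjunct A.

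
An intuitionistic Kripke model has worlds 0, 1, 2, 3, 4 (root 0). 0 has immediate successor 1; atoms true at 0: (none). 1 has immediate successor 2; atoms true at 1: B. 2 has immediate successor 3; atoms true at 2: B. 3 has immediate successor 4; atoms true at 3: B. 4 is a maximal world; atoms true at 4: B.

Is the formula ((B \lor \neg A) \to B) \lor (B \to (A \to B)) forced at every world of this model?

0 \Vdash ((B \lor \neg A) \to B) \lor (B \to (A \to B)) via the disjunct B \to (A \to B).
Since the root 0 forces ((B \lor \neg A) \to B) \lor (B \to (A \to B)) and forcing is persistent (monotone upward), every world forces it.

Yes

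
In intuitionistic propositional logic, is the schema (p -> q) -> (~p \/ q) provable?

This is the material-implication-as-disjunction principle, which is not intuitionistically valid.
A Kripke countermodel: worlds 0, 1; order generated by 0 <= 1; atoms true at each world — 0:{}; 1:{p,q}.
0 ||-/- (p -> q) -> (~p \/ q): already at 0 itself, 0 ||- p -> q but 0 ||-/- ~p \/ q.
0 ||-/- ~p \/ q: neither disjunct is forced at 0.
0 ||-/- ~p since 1 is accessible from 0 and 1 ||- p.
So the root 0 does not force the formula.

No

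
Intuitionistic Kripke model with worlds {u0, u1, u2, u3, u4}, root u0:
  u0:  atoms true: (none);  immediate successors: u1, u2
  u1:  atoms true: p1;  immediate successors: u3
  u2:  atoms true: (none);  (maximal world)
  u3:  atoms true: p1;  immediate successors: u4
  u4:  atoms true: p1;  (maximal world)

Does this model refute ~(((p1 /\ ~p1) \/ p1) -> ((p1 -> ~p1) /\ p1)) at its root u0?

Yes

u0 ||-/- ~(((p1 /\ ~p1) \/ p1) -> ((p1 -> ~p1) /\ p1)) since u2 is accessible from u0 and u2 ||- ((p1 /\ ~p1) \/ p1) -> ((p1 -> ~p1) /\ p1).
u2 ||- ((p1 /\ ~p1) \/ p1) -> ((p1 -> ~p1) /\ p1) vacuously: no world accessible from u2 forces the antecedent (p1 /\ ~p1) \/ p1.
So the root u0 does not force ~(((p1 /\ ~p1) \/ p1) -> ((p1 -> ~p1) /\ p1)); the model is a countermodel.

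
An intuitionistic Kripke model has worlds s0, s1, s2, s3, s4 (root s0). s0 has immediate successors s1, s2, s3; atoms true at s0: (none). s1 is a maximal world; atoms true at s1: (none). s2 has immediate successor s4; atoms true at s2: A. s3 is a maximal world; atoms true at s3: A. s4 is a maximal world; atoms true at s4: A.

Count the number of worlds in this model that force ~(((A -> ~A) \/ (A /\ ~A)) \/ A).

s0: does not force it — s0 ||-/- ~(((A -> ~A) \/ (A /\ ~A)) \/ A) since s1 is accessible from s0 and s1 ||- ((A -> ~A) \/ (A /\ ~A)) \/ A.
s1: does not force it — s1 ||-/- ~(((A -> ~A) \/ (A /\ ~A)) \/ A) since s1 is accessible from s1 and s1 ||- ((A -> ~A) \/ (A /\ ~A)) \/ A.
s2: does not force it.
s3: does not force it.
s4: does not force it.
Worlds forcing the formula: { }.

0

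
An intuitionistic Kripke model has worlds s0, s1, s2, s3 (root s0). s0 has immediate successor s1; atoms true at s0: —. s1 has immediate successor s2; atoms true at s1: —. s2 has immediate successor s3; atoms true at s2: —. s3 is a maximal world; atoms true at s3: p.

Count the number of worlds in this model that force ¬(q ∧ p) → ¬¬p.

4

s0: forces it.
s1: forces it.
s2: forces it.
s3: forces it.
Worlds forcing the formula: {s0, s1, s2, s3}.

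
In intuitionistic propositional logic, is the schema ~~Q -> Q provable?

This is double-negation elimination, which is not intuitionistically valid.
A Kripke countermodel: worlds w0, w1; order generated by w0 <= w1; atoms true at each world — w0:{}; w1:{Q}.
w0 ||-/- ~~Q -> Q: already at w0 itself, w0 ||- ~~Q but w0 ||-/- Q.
w0 lacks atom Q, so w0 ||-/- Q.
So the root w0 does not force the formula.

No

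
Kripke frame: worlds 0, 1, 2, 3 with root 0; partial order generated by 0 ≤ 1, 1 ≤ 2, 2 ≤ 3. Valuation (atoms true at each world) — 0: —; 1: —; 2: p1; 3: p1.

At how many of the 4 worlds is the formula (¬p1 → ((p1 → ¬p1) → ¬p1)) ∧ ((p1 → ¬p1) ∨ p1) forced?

0: does not force it — 0 ⊮ (¬p1 → ((p1 → ¬p1) → ¬p1)) ∧ ((p1 → ¬p1) ∨ p1) since 0 fails (p1 → ¬p1) ∨ p1.
1: does not force it — 1 ⊮ (¬p1 → ((p1 → ¬p1) → ¬p1)) ∧ ((p1 → ¬p1) ∨ p1) since 1 fails (p1 → ¬p1) ∨ p1.
2: forces it.
3: forces it.
Worlds forcing the formula: {2, 3}.

2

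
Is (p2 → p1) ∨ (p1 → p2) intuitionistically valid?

This is the Gödel–Dummett linearity axiom, which is not intuitionistically valid.
A Kripke countermodel: worlds 0, 1, 2; order generated by 0 ≤ 1, 0 ≤ 2; atoms true at each world — 0:{}; 1:{p2}; 2:{p1}.
0 ⊮ (p2 → p1) ∨ (p1 → p2): neither disjunct is forced at 0.
0 ⊮ p2 → p1: at the accessible world 1, 1 ⊩ p2 but 1 ⊮ p1.
1 lacks atom p1, so 1 ⊮ p1.
So the root 0 does not force the formula.

No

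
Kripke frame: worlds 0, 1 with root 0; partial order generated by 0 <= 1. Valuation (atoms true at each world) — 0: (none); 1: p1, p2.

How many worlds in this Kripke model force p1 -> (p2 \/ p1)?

0: forces it.
1: forces it.
Worlds forcing the formula: {0, 1}.

2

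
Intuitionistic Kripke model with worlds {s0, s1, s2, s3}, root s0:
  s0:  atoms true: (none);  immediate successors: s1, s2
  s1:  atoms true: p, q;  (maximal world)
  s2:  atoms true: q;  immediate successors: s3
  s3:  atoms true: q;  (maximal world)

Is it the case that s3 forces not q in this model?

No

s3 does not force not q since s3 is accessible from s3 and s3 forces q.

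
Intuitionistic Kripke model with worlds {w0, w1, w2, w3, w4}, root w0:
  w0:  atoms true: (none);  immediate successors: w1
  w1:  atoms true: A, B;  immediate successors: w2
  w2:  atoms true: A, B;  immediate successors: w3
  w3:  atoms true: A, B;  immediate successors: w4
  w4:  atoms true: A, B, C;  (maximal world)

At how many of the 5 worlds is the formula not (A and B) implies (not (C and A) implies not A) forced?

w0: forces it.
w1: forces it.
w2: forces it.
w3: forces it.
w4: forces it.
Worlds forcing the formula: {w0, w1, w2, w3, w4}.

5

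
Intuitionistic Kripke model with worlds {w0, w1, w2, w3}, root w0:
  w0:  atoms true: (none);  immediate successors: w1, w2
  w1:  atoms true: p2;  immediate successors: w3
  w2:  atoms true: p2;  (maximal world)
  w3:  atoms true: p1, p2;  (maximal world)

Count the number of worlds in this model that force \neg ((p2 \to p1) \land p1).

1

w0: does not force it — w0 \nVdash \neg ((p2 \to p1) \land p1) since w3 is accessible from w0 and w3 \Vdash (p2 \to p1) \land p1.
w1: does not force it.
w2: forces it.
w3: does not force it.
Worlds forcing the formula: {w2}.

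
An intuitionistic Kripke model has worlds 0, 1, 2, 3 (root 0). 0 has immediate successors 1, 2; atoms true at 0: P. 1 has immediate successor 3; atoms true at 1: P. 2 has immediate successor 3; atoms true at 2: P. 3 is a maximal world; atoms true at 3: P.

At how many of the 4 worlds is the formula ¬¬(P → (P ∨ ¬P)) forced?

0: forces it.
1: forces it.
2: forces it.
3: forces it.
Worlds forcing the formula: {0, 1, 2, 3}.

4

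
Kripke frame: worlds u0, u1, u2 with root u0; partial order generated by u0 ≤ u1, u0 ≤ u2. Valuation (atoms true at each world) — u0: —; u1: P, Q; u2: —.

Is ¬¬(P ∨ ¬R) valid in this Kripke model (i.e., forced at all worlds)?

Yes

u0 ⊩ ¬¬(P ∨ ¬R): no world accessible from u0 forces ¬(P ∨ ¬R).
Since the root u0 forces ¬¬(P ∨ ¬R) and forcing is persistent (monotone upward), every world forces it.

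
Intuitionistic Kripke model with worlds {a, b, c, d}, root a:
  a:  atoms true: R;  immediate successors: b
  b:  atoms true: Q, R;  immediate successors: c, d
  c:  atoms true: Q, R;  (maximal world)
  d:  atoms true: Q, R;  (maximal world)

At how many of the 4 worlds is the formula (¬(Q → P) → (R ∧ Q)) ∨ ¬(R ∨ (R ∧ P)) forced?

a: does not force it — a ⊮ (¬(Q → P) → (R ∧ Q)) ∨ ¬(R ∨ (R ∧ P)): neither disjunct is forced at a.
b: forces it.
c: forces it.
d: forces it.
Worlds forcing the formula: {b, c, d}.

3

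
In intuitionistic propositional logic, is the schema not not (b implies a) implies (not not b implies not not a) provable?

This is the distribution of double negation over implication, which is intuitionistically derivable.
Assume not not (b implies a) and not not b; suppose not a. Then b implies a would give not b (by contraposition), contradicting not not b; so not (b implies a), contradicting not not (b implies a). Hence not not a.

Yes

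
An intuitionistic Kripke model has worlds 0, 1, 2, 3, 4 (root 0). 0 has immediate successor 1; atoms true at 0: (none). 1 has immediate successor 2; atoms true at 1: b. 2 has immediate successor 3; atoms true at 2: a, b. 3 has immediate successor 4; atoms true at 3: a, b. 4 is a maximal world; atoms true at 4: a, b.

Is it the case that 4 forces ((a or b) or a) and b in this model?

Yes

4 forces ((a or b) or a) and b since 4 forces both conjuncts.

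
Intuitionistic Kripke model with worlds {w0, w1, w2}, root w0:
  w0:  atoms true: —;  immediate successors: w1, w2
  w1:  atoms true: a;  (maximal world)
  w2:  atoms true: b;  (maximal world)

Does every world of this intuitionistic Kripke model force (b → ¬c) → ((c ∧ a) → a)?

w0 ⊩ (b → ¬c) → ((c ∧ a) → a): every world accessible from w0 that forces b → ¬c (namely w0, w1, w2) also forces (c ∧ a) → a.
Since the root w0 forces (b → ¬c) → ((c ∧ a) → a) and forcing is persistent (monotone upward), every world forces it.

Yes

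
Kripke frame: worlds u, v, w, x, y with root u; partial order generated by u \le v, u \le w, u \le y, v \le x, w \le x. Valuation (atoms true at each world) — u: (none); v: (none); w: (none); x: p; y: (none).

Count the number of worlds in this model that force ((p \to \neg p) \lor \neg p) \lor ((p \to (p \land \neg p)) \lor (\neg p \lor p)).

2

u: does not force it — u \nVdash ((p \to \neg p) \lor \neg p) \lor ((p \to (p \land \neg p)) \lor (\neg p \lor p)): neither disjunct is forced at u.
v: does not force it — v \nVdash ((p \to \neg p) \lor \neg p) \lor ((p \to (p \land \neg p)) \lor (\neg p \lor p)): neither disjunct is forced at v.
w: does not force it — w \nVdash ((p \to \neg p) \lor \neg p) \lor ((p \to (p \land \neg p)) \lor (\neg p \lor p)): neither disjunct is forced at w.
x: forces it.
y: forces it.
Worlds forcing the formula: {x, y}.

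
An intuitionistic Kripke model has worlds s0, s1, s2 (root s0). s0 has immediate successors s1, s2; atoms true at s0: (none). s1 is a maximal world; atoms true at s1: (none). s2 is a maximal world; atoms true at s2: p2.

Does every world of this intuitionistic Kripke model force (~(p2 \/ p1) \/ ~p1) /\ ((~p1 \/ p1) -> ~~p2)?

Not every world: s0 ||-/- (~(p2 \/ p1) \/ ~p1) /\ ((~p1 \/ p1) -> ~~p2).
s0 ||-/- (~(p2 \/ p1) \/ ~p1) /\ ((~p1 \/ p1) -> ~~p2) since s0 fails (~p1 \/ p1) -> ~~p2.

No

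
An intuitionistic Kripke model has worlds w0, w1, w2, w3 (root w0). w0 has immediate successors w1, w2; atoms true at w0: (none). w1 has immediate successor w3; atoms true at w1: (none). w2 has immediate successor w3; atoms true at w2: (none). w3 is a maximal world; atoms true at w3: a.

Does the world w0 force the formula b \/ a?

No

w0 ||-/- b \/ a: neither disjunct is forced at w0.
w0 lacks atom b, so w0 ||-/- b.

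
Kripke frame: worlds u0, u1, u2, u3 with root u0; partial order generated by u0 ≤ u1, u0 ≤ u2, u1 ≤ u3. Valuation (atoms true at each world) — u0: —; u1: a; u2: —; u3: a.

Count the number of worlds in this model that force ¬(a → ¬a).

u0: does not force it — u0 ⊮ ¬(a → ¬a) since u2 is accessible from u0 and u2 ⊩ a → ¬a.
u1: forces it.
u2: does not force it — u2 ⊮ ¬(a → ¬a) since u2 is accessible from u2 and u2 ⊩ a → ¬a.
u3: forces it.
Worlds forcing the formula: {u1, u3}.

2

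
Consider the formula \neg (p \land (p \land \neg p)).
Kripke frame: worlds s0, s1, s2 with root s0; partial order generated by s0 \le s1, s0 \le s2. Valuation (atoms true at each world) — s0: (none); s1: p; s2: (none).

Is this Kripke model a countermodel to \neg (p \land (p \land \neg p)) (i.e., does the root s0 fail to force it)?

s0 \Vdash \neg (p \land (p \land \neg p)): no world accessible from s0 forces p \land (p \land \neg p).
So the root s0 forces \neg (p \land (p \land \neg p)); the model is not a countermodel.

No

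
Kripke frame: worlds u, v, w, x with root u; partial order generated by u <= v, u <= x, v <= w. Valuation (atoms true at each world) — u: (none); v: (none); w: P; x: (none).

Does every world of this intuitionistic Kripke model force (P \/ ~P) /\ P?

Not every world: u ||-/- (P \/ ~P) /\ P.
u ||-/- (P \/ ~P) /\ P since u fails P \/ ~P.

No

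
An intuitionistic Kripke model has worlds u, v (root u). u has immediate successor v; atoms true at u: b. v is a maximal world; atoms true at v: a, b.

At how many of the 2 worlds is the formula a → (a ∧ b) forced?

u: forces it.
v: forces it.
Worlds forcing the formula: {u, v}.

2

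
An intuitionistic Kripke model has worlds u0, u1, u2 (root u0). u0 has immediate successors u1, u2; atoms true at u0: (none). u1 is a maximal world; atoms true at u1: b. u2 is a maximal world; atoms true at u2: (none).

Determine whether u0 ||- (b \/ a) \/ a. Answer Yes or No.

u0 ||-/- (b \/ a) \/ a: neither disjunct is forced at u0.
u0 ||-/- b \/ a: neither disjunct is forced at u0.
u0 lacks atom b, so u0 ||-/- b.

No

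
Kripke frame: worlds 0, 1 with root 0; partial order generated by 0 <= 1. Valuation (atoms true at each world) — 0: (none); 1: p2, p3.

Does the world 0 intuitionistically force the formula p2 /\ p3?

No

0 ||-/- p2 /\ p3 since 0 fails p2.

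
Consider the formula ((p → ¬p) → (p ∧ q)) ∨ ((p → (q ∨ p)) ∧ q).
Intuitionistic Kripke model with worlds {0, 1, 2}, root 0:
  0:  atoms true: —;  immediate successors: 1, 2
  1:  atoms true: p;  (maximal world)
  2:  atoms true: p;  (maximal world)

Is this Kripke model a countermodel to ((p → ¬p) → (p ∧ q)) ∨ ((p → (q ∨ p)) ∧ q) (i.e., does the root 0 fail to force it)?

0 ⊩ ((p → ¬p) → (p ∧ q)) ∨ ((p → (q ∨ p)) ∧ q) via the disjunct (p → ¬p) → (p ∧ q).
So the root 0 forces ((p → ¬p) → (p ∧ q)) ∨ ((p → (q ∨ p)) ∧ q); the model is not a countermodel.

No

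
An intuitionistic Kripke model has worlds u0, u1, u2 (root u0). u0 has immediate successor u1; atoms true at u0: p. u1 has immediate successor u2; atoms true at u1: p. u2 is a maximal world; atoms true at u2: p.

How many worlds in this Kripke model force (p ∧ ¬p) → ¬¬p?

u0: forces it.
u1: forces it.
u2: forces it.
Worlds forcing the formula: {u0, u1, u2}.

3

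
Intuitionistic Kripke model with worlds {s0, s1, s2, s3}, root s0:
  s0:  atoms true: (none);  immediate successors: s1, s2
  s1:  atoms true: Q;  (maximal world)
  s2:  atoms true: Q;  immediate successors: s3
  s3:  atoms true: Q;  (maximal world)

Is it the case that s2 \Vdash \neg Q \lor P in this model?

s2 \nVdash \neg Q \lor P: neither disjunct is forced at s2.
s2 \nVdash \neg Q since s2 is accessible from s2 and s2 \Vdash Q.

No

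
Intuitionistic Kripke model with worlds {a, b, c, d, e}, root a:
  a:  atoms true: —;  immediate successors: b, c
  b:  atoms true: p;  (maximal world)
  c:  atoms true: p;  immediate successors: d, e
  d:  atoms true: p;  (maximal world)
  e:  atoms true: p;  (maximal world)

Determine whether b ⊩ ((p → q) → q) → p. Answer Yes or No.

b ⊩ ((p → q) → q) → p: every world accessible from b that forces (p → q) → q (namely b) also forces p.

Yes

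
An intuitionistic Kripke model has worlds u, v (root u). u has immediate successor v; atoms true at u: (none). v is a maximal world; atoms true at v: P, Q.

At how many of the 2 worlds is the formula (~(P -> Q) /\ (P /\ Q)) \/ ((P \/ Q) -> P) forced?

u: forces it.
v: forces it.
Worlds forcing the formula: {u, v}.

2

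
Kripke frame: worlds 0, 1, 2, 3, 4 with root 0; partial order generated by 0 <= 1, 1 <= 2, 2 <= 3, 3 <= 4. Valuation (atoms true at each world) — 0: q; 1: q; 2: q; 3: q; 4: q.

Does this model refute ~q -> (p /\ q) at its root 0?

No

0 ||- ~q -> (p /\ q) vacuously: no world accessible from 0 forces the antecedent ~q.
So the root 0 forces ~q -> (p /\ q); the model is not a countermodel.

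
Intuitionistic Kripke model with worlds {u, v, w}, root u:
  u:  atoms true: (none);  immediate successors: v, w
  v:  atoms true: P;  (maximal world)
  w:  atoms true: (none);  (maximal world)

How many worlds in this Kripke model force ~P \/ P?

2

u: does not force it — u ||-/- ~P \/ P: neither disjunct is forced at u.
v: forces it.
w: forces it.
Worlds forcing the formula: {v, w}.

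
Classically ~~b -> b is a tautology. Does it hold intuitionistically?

No

This is double-negation elimination, which is not intuitionistically valid.
A Kripke countermodel: worlds w0, w1; order generated by w0 <= w1; atoms true at each world — w0:{}; w1:{b}.
w0 ||-/- ~~b -> b: already at w0 itself, w0 ||- ~~b but w0 ||-/- b.
w0 lacks atom b, so w0 ||-/- b.
So the root w0 does not force the formula.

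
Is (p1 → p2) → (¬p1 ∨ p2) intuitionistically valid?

No

This is the material-implication-as-disjunction principle, which is not intuitionistically valid.
A Kripke countermodel: worlds 0, 1; order generated by 0 ≤ 1; atoms true at each world — 0:{}; 1:{p1,p2}.
0 ⊮ (p1 → p2) → (¬p1 ∨ p2): already at 0 itself, 0 ⊩ p1 → p2 but 0 ⊮ ¬p1 ∨ p2.
0 ⊮ ¬p1 ∨ p2: neither disjunct is forced at 0.
0 ⊮ ¬p1 since 1 is accessible from 0 and 1 ⊩ p1.
So the root 0 does not force the formula.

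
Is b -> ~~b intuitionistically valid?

This is double-negation introduction, which is intuitionistically derivable.
If a world forces b then every accessible world forces b (persistence), so none forces ~b; hence ~~b.

Yes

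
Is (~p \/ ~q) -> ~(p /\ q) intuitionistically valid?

Yes

This is a constructively valid De Morgan direction (disjunction of negations to negated conjunction), which is intuitionistically derivable.
If ~p holds at a world then no accessible world forces p, hence none forces p /\ q; likewise for ~q.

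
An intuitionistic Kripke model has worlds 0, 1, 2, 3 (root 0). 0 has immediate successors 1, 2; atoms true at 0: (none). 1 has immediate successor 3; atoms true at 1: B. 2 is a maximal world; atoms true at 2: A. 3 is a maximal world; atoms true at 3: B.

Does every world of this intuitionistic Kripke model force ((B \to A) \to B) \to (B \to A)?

Not every world: 0 \nVdash ((B \to A) \to B) \to (B \to A).
0 \nVdash ((B \to A) \to B) \to (B \to A): at the accessible world 1, 1 \Vdash (B \to A) \to B but 1 \nVdash B \to A.
1 \nVdash B \to A: already at 1 itself, 1 \Vdash B but 1 \nVdash A.
1 lacks atom A, so 1 \nVdash A.

No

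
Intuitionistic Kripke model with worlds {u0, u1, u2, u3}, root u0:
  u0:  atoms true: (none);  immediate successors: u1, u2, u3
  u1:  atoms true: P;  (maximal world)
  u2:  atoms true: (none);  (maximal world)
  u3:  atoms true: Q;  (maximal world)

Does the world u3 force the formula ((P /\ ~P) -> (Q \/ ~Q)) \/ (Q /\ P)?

Yes

u3 ||- ((P /\ ~P) -> (Q \/ ~Q)) \/ (Q /\ P) via the disjunct (P /\ ~P) -> (Q \/ ~Q).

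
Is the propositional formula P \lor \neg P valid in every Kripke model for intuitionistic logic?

No

This is the law of excluded middle, which is not intuitionistically valid.
A Kripke countermodel: worlds 0, 1; order generated by 0 \le 1; atoms true at each world — 0:{}; 1:{P}.
0 \nVdash P \lor \neg P: neither disjunct is forced at 0.
0 lacks atom P, so 0 \nVdash P.
So the root 0 does not force the formula.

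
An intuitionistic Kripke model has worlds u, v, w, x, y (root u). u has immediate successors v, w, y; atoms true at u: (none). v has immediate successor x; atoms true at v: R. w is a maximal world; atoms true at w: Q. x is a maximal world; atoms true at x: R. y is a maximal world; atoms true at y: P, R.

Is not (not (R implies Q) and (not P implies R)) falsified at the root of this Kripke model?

Yes

u does not force not (not (R implies Q) and (not P implies R)) since v is accessible from u and v forces not (R implies Q) and (not P implies R).
v forces not (R implies Q) and (not P implies R) since v forces both conjuncts.
So the root u does not force not (not (R implies Q) and (not P implies R)); the model is a countermodel.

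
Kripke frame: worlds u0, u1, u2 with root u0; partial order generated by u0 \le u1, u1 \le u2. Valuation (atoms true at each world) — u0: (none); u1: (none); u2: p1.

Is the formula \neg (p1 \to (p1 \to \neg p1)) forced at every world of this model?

Yes

u0 \Vdash \neg (p1 \to (p1 \to \neg p1)): no world accessible from u0 forces p1 \to (p1 \to \neg p1).
Since the root u0 forces \neg (p1 \to (p1 \to \neg p1)) and forcing is persistent (monotone upward), every world forces it.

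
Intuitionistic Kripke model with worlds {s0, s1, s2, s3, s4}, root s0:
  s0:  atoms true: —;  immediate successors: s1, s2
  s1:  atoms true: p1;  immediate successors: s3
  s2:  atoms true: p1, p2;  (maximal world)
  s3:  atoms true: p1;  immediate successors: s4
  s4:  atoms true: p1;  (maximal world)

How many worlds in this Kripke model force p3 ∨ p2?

1

s0: does not force it — s0 ⊮ p3 ∨ p2: neither disjunct is forced at s0.
s1: does not force it — s1 ⊮ p3 ∨ p2: neither disjunct is forced at s1.
s2: forces it.
s3: does not force it — s3 ⊮ p3 ∨ p2: neither disjunct is forced at s3.
s4: does not force it.
Worlds forcing the formula: {s2}.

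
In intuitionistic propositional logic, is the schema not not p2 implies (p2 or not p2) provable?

This is a variant of double-negation elimination (deriving excluded middle from double negation), which is not intuitionistically valid.
A Kripke countermodel: worlds w0, w1; order generated by w0 <= w1; atoms true at each world — w0:{}; w1:{p2}.
w0 does not force not not p2 implies (p2 or not p2): already at w0 itself, w0 forces not not p2 but w0 does not force p2 or not p2.
w0 does not force p2 or not p2: neither disjunct is forced at w0.
w0 lacks atom p2, so w0 does not force p2.
So the root w0 does not force the formula.

No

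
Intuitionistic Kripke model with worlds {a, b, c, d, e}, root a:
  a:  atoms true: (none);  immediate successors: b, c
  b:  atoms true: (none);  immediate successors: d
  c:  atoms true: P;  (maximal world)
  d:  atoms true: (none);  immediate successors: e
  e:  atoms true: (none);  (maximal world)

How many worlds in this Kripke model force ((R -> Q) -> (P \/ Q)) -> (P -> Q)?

3

a: does not force it — a ||-/- ((R -> Q) -> (P \/ Q)) -> (P -> Q): at the accessible world c, c ||- (R -> Q) -> (P \/ Q) but c ||-/- P -> Q.
b: forces it.
c: does not force it.
d: forces it.
e: forces it.
Worlds forcing the formula: {b, d, e}.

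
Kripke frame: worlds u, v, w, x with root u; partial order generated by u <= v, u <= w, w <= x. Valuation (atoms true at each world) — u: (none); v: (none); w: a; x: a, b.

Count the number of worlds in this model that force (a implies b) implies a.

u: does not force it — u does not force (a implies b) implies a: at the accessible world v, v forces a implies b but v does not force a.
v: does not force it — v does not force (a implies b) implies a: already at v itself, v forces a implies b but v does not force a.
w: forces it.
x: forces it.
Worlds forcing the formula: {w, x}.

2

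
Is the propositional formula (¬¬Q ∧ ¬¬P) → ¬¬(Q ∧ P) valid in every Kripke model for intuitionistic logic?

This is the distribution of double negation over conjunction, which is intuitionistically derivable.
Assume ¬¬Q, ¬¬P, and ¬(Q ∧ P). From Q we'd get ¬P (since Q ∧ P is refuted), contradicting ¬¬P; so ¬Q, contradicting ¬¬Q.

Yes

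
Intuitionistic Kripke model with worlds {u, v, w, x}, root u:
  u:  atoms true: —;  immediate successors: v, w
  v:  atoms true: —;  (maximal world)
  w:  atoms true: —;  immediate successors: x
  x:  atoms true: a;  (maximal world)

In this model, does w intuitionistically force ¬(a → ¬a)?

Yes

w ⊩ ¬(a → ¬a): no world accessible from w forces a → ¬a.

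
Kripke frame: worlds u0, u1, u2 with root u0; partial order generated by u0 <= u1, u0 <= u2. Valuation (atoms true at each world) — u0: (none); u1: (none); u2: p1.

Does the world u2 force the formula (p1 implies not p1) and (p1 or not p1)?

u2 does not force (p1 implies not p1) and (p1 or not p1) since u2 fails p1 implies not p1.

No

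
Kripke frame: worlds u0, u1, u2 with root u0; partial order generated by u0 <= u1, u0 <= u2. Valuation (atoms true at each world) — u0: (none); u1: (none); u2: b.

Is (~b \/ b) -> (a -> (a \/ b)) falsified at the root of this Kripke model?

u0 ||- (~b \/ b) -> (a -> (a \/ b)): every world accessible from u0 that forces ~b \/ b (namely u1, u2) also forces a -> (a \/ b).
So the root u0 forces (~b \/ b) -> (a -> (a \/ b)); the model is not a countermodel.

No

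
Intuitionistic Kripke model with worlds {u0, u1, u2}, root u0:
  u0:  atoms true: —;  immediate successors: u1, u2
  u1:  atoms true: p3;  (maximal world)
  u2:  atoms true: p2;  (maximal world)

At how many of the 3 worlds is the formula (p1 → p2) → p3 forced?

1

u0: does not force it — u0 ⊮ (p1 → p2) → p3: already at u0 itself, u0 ⊩ p1 → p2 but u0 ⊮ p3.
u1: forces it.
u2: does not force it — u2 ⊮ (p1 → p2) → p3: already at u2 itself, u2 ⊩ p1 → p2 but u2 ⊮ p3.
Worlds forcing the formula: {u1}.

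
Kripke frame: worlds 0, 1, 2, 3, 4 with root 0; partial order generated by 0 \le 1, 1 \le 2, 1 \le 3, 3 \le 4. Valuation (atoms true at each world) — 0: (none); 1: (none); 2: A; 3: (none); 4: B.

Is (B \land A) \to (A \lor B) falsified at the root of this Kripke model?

No

0 \Vdash (B \land A) \to (A \lor B) vacuously: no world accessible from 0 forces the antecedent B \land A.
So the root 0 forces (B \land A) \to (A \lor B); the model is not a countermodel.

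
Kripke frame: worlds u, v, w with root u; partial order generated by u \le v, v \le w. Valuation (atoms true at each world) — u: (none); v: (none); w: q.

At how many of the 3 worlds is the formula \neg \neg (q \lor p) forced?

3

u: forces it.
v: forces it.
w: forces it.
Worlds forcing the formula: {u, v, w}.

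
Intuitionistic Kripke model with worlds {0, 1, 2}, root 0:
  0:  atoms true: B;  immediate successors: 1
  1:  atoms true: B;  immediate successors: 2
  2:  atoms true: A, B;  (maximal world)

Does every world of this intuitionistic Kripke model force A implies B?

Yes

0 forces A implies B: every world accessible from 0 that forces A (namely 2) also forces B.
Since the root 0 forces A implies B and forcing is persistent (monotone upward), every world forces it.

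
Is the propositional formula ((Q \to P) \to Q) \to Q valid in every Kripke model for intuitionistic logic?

This is Peirce's law, which is not intuitionistically valid.
A Kripke countermodel: worlds a, b; order generated by a \le b; atoms true at each world — a:{}; b:{Q}.
a \nVdash ((Q \to P) \to Q) \to Q: already at a itself, a \Vdash (Q \to P) \to Q but a \nVdash Q.
a lacks atom Q, so a \nVdash Q.
So the root a does not force the formula.

No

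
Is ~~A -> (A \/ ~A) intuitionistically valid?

This is a variant of double-negation elimination (deriving excluded middle from double negation), which is not intuitionistically valid.
A Kripke countermodel: worlds a, b; order generated by a <= b; atoms true at each world — a:{}; b:{A}.
a ||-/- ~~A -> (A \/ ~A): already at a itself, a ||- ~~A but a ||-/- A \/ ~A.
a ||-/- A \/ ~A: neither disjunct is forced at a.
a lacks atom A, so a ||-/- A.
So the root a does not force the formula.

No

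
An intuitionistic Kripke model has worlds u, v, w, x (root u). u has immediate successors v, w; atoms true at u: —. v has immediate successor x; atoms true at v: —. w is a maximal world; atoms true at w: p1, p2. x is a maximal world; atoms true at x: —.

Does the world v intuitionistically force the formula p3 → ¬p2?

Yes

v ⊩ p3 → ¬p2 vacuously: no world accessible from v forces the antecedent p3.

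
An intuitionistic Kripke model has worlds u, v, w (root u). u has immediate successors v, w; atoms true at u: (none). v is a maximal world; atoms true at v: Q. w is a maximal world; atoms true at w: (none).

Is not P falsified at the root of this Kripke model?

No

u forces not P: no world accessible from u forces P.
So the root u forces not P; the model is not a countermodel.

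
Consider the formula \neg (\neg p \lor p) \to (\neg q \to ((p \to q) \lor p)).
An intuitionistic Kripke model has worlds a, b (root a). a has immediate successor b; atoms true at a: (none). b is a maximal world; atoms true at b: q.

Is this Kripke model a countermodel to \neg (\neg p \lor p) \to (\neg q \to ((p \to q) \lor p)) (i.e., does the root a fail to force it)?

No

a \Vdash \neg (\neg p \lor p) \to (\neg q \to ((p \to q) \lor p)) vacuously: no world accessible from a forces the antecedent \neg (\neg p \lor p).
So the root a forces \neg (\neg p \lor p) \to (\neg q \to ((p \to q) \lor p)); the model is not a countermodel.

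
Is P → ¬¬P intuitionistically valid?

Yes

This is double-negation introduction, which is intuitionistically derivable.
If a world forces P then every accessible world forces P (persistence), so none forces ¬P; hence ¬¬P.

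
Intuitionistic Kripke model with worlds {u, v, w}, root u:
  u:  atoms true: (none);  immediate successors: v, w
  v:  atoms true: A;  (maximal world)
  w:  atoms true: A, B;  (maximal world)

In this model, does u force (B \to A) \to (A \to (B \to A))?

u \Vdash (B \to A) \to (A \to (B \to A)): every world accessible from u that forces B \to A (namely u, v, w) also forces A \to (B \to A).

Yes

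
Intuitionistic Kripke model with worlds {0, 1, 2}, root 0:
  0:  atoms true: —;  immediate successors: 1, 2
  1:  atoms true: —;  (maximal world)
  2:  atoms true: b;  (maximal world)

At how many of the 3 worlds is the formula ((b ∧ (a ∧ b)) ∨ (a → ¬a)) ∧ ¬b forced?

1

0: does not force it — 0 ⊮ ((b ∧ (a ∧ b)) ∨ (a → ¬a)) ∧ ¬b since 0 fails ¬b.
1: forces it.
2: does not force it — 2 ⊮ ((b ∧ (a ∧ b)) ∨ (a → ¬a)) ∧ ¬b since 2 fails ¬b.
Worlds forcing the formula: {1}.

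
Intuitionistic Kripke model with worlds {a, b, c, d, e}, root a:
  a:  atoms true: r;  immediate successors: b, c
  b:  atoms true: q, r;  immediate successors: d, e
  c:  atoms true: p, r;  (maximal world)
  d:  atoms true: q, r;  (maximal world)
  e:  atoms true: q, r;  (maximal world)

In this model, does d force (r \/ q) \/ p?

d ||- (r \/ q) \/ p via the disjunct r \/ q.

Yes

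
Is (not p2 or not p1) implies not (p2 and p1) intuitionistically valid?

This is a constructively valid De Morgan direction (disjunction of negations to negated conjunction), which is intuitionistically derivable.
If not p2 holds at a world then no accessible world forces p2, hence none forces p2 and p1; likewise for not p1.

Yes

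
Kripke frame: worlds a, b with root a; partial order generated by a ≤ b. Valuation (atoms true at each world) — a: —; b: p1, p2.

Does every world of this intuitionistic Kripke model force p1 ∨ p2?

No

Not every world: a ⊮ p1 ∨ p2.
a ⊮ p1 ∨ p2: neither disjunct is forced at a.
a lacks atom p1, so a ⊮ p1.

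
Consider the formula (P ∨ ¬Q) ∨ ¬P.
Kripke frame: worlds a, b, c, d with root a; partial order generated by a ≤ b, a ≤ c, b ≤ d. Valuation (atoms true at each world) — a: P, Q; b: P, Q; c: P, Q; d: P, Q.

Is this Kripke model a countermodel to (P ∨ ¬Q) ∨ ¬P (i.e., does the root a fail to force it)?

No

a ⊩ (P ∨ ¬Q) ∨ ¬P via the disjunct P ∨ ¬Q.
So the root a forces (P ∨ ¬Q) ∨ ¬P; the model is not a countermodel.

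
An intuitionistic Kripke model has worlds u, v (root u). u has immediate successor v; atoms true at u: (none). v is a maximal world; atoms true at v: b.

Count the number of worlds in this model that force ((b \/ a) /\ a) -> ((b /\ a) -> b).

2

u: forces it.
v: forces it.
Worlds forcing the formula: {u, v}.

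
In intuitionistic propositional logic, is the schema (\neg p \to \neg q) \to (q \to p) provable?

This is the converse of contraposition, which is not intuitionistically valid.
A Kripke countermodel: worlds u, v; order generated by u \le v; atoms true at each world — u:{q}; v:{p,q}.
u \nVdash (\neg p \to \neg q) \to (q \to p): already at u itself, u \Vdash \neg p \to \neg q but u \nVdash q \to p.
u \nVdash q \to p: already at u itself, u \Vdash q but u \nVdash p.
u lacks atom p, so u \nVdash p.
So the root u does not force the formula.

No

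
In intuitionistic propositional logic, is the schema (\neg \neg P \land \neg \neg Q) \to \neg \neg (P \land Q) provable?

Yes

This is the distribution of double negation over conjunction, which is intuitionistically derivable.
Assume \neg \neg P, \neg \neg Q, and \neg (P \land Q). From P we'd get \neg Q (since P \land Q is refuted), contradicting \neg \neg Q; so \neg P, contradicting \neg \neg P.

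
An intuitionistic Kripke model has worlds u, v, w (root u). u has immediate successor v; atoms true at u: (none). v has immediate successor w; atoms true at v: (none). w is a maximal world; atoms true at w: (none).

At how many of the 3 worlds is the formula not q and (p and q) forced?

u: does not force it — u does not force not q and (p and q) since u fails p and q.
v: does not force it.
w: does not force it.
Worlds forcing the formula: { }.

0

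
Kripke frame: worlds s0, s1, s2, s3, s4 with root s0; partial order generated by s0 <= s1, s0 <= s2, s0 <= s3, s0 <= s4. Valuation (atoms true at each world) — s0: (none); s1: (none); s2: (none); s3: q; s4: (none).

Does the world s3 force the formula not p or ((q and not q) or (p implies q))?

s3 forces not p or ((q and not q) or (p implies q)) via the disjunct not p.

Yes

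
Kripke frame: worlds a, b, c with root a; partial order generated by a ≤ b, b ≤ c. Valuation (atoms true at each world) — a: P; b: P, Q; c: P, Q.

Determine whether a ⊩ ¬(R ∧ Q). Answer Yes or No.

a ⊩ ¬(R ∧ Q): no world accessible from a forces R ∧ Q.

Yes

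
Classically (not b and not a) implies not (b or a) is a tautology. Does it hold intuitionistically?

Yes

This is a constructively valid De Morgan direction (conjunction of negations to negated disjunction), which is intuitionistically derivable.
If both not b and not a hold at a world, no accessible world forces b or forces a, so none forces b or a.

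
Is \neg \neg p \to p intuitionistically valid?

No

This is double-negation elimination, which is not intuitionistically valid.
A Kripke countermodel: worlds s0, s1; order generated by s0 \le s1; atoms true at each world — s0:{}; s1:{p}.
s0 \nVdash \neg \neg p \to p: already at s0 itself, s0 \Vdash \neg \neg p but s0 \nVdash p.
s0 lacks atom p, so s0 \nVdash p.
So the root s0 does not force the formula.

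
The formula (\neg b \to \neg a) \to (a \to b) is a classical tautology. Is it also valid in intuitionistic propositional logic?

This is the converse of contraposition, which is not intuitionistically valid.
A Kripke countermodel: worlds u, v; order generated by u \le v; atoms true at each world — u:{a}; v:{a,b}.
u \nVdash (\neg b \to \neg a) \to (a \to b): already at u itself, u \Vdash \neg b \to \neg a but u \nVdash a \to b.
u \nVdash a \to b: already at u itself, u \Vdash a but u \nVdash b.
u lacks atom b, so u \nVdash b.
So the root u does not force the formula.

No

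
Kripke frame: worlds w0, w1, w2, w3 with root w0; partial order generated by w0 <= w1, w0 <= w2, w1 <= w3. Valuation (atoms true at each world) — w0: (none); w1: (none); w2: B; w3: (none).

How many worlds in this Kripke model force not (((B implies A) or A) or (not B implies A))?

w0: does not force it — w0 does not force not (((B implies A) or A) or (not B implies A)) since w1 is accessible from w0 and w1 forces ((B implies A) or A) or (not B implies A).
w1: does not force it — w1 does not force not (((B implies A) or A) or (not B implies A)) since w1 is accessible from w1 and w1 forces ((B implies A) or A) or (not B implies A).
w2: does not force it.
w3: does not force it.
Worlds forcing the formula: { }.

0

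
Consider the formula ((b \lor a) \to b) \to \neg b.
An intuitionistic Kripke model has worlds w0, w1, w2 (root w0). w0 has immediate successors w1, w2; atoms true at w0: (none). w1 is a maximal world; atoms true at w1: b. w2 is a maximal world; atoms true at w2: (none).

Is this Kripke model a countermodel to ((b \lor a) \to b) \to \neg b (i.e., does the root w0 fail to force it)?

w0 \nVdash ((b \lor a) \to b) \to \neg b: already at w0 itself, w0 \Vdash (b \lor a) \to b but w0 \nVdash \neg b.
w0 \nVdash \neg b since w1 is accessible from w0 and w1 \Vdash b.
So the root w0 does not force ((b \lor a) \to b) \to \neg b; the model is a countermodel.

Yes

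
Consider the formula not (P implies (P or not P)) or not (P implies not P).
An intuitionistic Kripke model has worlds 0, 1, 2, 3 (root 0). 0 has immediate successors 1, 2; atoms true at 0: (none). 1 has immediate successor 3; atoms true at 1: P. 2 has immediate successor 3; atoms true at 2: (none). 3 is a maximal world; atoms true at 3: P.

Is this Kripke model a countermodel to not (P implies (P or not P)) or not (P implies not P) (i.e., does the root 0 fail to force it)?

0 forces not (P implies (P or not P)) or not (P implies not P) via the disjunct not (P implies not P).
So the root 0 forces not (P implies (P or not P)) or not (P implies not P); the model is not a countermodel.

No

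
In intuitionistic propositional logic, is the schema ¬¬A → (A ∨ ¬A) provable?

No

This is a variant of double-negation elimination (deriving excluded middle from double negation), which is not intuitionistically valid.
A Kripke countermodel: worlds s0, s1; order generated by s0 ≤ s1; atoms true at each world — s0:{}; s1:{A}.
s0 ⊮ ¬¬A → (A ∨ ¬A): already at s0 itself, s0 ⊩ ¬¬A but s0 ⊮ A ∨ ¬A.
s0 ⊮ A ∨ ¬A: neither disjunct is forced at s0.
s0 lacks atom A, so s0 ⊮ A.
So the root s0 does not force the formula.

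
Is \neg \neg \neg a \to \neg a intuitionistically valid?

This is triple-negation reduction, which is intuitionistically derivable.
Assume \neg \neg \neg a and suppose a. Then \neg \neg a (double-negation introduction), contradicting \neg \neg \neg a. So \neg a.

Yes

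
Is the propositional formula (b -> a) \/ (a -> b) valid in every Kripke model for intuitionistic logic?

No

This is the Gödel–Dummett linearity axiom, which is not intuitionistically valid.
A Kripke countermodel: worlds 0, 1, 2; order generated by 0 <= 1, 0 <= 2; atoms true at each world — 0:{}; 1:{b}; 2:{a}.
0 ||-/- (b -> a) \/ (a -> b): neither disjunct is forced at 0.
0 ||-/- b -> a: at the accessible world 1, 1 ||- b but 1 ||-/- a.
1 lacks atom a, so 1 ||-/- a.
So the root 0 does not force the formula.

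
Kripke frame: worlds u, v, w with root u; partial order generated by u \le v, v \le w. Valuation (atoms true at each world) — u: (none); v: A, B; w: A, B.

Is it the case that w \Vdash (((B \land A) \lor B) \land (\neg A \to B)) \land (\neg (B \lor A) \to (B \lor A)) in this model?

w \Vdash (((B \land A) \lor B) \land (\neg A \to B)) \land (\neg (B \lor A) \to (B \lor A)) since w forces both conjuncts.

Yes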